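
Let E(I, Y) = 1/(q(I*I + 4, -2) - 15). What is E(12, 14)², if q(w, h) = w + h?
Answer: 1/17161 ≈ 5.8272e-5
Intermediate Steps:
q(w, h) = h + w
E(I, Y) = 1/(-13 + I²) (E(I, Y) = 1/((-2 + (I*I + 4)) - 15) = 1/((-2 + (I² + 4)) - 15) = 1/((-2 + (4 + I²)) - 15) = 1/((2 + I²) - 15) = 1/(-13 + I²))
E(12, 14)² = (1/(-13 + 12²))² = (1/(-13 + 144))² = (1/131)² = 1/17161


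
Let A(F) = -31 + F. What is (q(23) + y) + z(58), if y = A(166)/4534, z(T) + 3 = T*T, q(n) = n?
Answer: 15343191/4534 ≈ 3384.0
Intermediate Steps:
z(T) = -3 + T**2 (z(T) = -3 + T*T = -3 + T**2)
y = 135/4534 (y = (-31 + 166)/4534 = 135*(1/4534) = 135/4534 ≈ 0.029775)
(q(23) + y) + z(58) = (23 + 135/4534) + (-3 + 58**2) = 104417/4534 + (-3 + 3364) = 104417/4534 + 3361 = 15343191/4534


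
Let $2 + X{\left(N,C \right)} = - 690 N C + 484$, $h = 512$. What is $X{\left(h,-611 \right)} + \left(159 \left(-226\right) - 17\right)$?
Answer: $215818611$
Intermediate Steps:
$X{\left(N,C \right)} = 482 - 690 C N$ ($X{\left(N,C \right)} = -2 + \left(- 690 N C + 484\right) = -2 - \left(-484 + 690 C N\right) = 482 - 690 C N$)
$X{\left(h,-611 \right)} + \left(159 \left(-226\right) - 17\right) = \left(482 - \left(-421590\right) 512\right) + \left(159 \left(-226\right) - 17\right) = \left(482 + 215854080\right) - 35951 = 215854562 - 35951 = 215818611$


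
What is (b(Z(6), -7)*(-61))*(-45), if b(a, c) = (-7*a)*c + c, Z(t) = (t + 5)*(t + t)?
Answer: 17735445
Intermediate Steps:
Z(t) = 2*t*(5 + t) (Z(t) = (5 + t)*(2*t) = 2*t*(5 + t))
b(a, c) = c - 7*a*c (b(a, c) = -7*a*c + c = c - 7*a*c)
(b(Z(6), -7)*(-61))*(-45) = (-7*(1 - 14*6*(5 + 6))*(-61))*(-45) = (-7*(1 - 14*6*11)*(-61))*(-45) = (-7*(1 - 7*132)*(-61))*(-45) = (-7*(1 - 924)*(-61))*(-45) = (-7*(-923)*(-61))*(-45) = (6461*(-61))*(-45) = -394121*(-45) = 17735445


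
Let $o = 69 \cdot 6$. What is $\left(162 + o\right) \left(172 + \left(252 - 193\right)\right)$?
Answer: $133056$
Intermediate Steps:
$o = 414$
$\left(162 + o\right) \left(172 + \left(252 - 193\right)\right) = \left(162 + 414\right) \left(172 + \left(252 - 193\right)\right) = 576 \left(172 + \left(252 - 193\right)\right) = 576 \left(172 + 59\right) = 576 \cdot 231 = 133056$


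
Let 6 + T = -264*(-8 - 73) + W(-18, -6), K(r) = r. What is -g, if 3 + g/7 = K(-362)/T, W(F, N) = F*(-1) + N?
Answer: 225862/10695 ≈ 21.118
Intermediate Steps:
W(F, N) = N - F (W(F, N) = -F + N = N - F)
T = 21390 (T = -6 + (-264*(-8 - 73) + (-6 - 1*(-18))) = -6 + (-264*(-81) + (-6 + 18)) = -6 + (21384 + 12) = -6 + 21396 = 21390)
g = -225862/10695 (g = -21 + 7*(-362/21390) = -21 + 7*(-362*1/21390) = -21 + 7*(-181/10695) = -21 - 1267/10695 = -225862/10695 ≈ -21.118)
-g = -1*(-225862/10695) = 225862/10695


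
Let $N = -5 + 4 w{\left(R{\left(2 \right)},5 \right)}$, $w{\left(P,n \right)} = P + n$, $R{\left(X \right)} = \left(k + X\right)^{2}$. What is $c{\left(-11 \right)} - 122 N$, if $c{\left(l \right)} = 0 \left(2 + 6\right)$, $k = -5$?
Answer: $-6222$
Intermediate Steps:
$R{\left(X \right)} = \left(-5 + X\right)^{2}$
$N = 51$ ($N = -5 + 4 \left(\left(-5 + 2\right)^{2} + 5\right) = -5 + 4 \left(\left(-3\right)^{2} + 5\right) = -5 + 4 \left(9 + 5\right) = -5 + 4 \cdot 14 = -5 + 56 = 51$)
$c{\left(l \right)} = 0$ ($c{\left(l \right)} = 0 \cdot 8 = 0$)
$c{\left(-11 \right)} - 122 N = 0 - 6222 = -6222$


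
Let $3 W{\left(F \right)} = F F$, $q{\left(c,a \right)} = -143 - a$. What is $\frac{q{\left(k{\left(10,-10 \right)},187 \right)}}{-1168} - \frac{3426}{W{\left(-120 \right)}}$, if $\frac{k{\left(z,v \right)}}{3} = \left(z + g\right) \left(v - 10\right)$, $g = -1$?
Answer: $- \frac{25183}{58400} \approx -0.43122$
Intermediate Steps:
$k{\left(z,v \right)} = 3 \left(-1 + z\right) \left(-10 + v\right)$ ($k{\left(z,v \right)} = 3 \left(z - 1\right) \left(v - 10\right) = 3 \left(-1 + z\right) \left(-10 + v\right)$)
$W{\left(F \right)} = \frac{F^{2}}{3}$ ($W{\left(F \right)} = \frac{F F}{3} = \frac{F^{2}}{3}$)
$\frac{q{\left(k{\left(10,-10 \right)},187 \right)}}{-1168} - \frac{3426}{W{\left(-120 \right)}} = \frac{-143 - 187}{-1168} - \frac{3426}{\frac{1}{3} \left(-120\right)^{2}} = \left(-143 - 187\right) \left(- \frac{1}{1168}\right) - \frac{3426}{\frac{1}{3} \cdot 14400} = \left(-330\right) \left(- \frac{1}{1168}\right) - \frac{3426}{4800} = \frac{165}{584} - \frac{571}{800} = - \frac{25183}{58400}$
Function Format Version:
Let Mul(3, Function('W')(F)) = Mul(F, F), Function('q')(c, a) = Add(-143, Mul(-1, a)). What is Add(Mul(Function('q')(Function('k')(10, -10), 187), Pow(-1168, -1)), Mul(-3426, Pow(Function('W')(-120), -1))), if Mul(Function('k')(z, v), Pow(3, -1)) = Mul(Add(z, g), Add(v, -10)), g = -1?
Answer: Rational(-25183, 58400) ≈ -0.43122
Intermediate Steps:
Function('k')(z, v) = Mul(3, Add(-1, z), Add(-10, v)) (Function('k')(z, v) = Mul(3, Mul(Add(z, -1), Add(v, -10))) = Mul(3, Mul(Add(-1, z), Add(-10, v))) = Mul(3, Add(-1, z), Add(-10, v)))
Function('W')(F) = Mul(Rational(1, 3), Pow(F, 2)) (Function('W')(F) = Mul(Rational(1, 3), Mul(F, F)) = Mul(Rational(1, 3), Pow(F, 2)))
Add(Mul(Function('q')(Function('k')(10, -10), 187), Pow(-1168, -1)), Mul(-3426, Pow(Function('W')(-120), -1))) = Add(Mul(Add(-143, Mul(-1, 187)), Pow(-1168, -1)), Mul(-3426, Pow(Mul(Rational(1, 3), Pow(-120, 2)), -1))) = Add(Mul(Add(-143, -187), Rational(-1, 1168)), Mul(-3426, Pow(Mul(Rational(1, 3), 14400), -1))) = Add(Mul(-330, Rational(-1, 1168)), Mul(-3426, Pow(4800, -1))) = Add(Rational(165, 584), Mul(-3426, Rational(1, 4800))) = Add(Rational(165, 584), Rational(-571, 800)) = Rational(-25183, 58400)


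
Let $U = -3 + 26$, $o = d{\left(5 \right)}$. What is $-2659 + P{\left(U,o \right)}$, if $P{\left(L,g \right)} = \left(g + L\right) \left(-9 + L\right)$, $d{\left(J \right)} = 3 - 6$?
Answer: $-2379$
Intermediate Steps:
$d{\left(J \right)} = -3$ ($d{\left(J \right)} = 3 - 6 = -3$)
$o = -3$
$U = 23$
$P{\left(L,g \right)} = \left(-9 + L\right) \left(L + g\right)$ ($P{\left(L,g \right)} = \left(L + g\right) \left(-9 + L\right) = \left(-9 + L\right) \left(L + g\right)$)
$-2659 + P{\left(U,o \right)} = -2659 + \left(23^{2} - 207 - -27 + 23 \left(-3\right)\right) = -2659 + \left(529 - 207 + 27 - 69\right) = -2659 + 280 = -2379$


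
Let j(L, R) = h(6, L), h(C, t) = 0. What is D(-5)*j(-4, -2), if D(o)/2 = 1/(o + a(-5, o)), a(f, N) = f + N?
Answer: 0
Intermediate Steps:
a(f, N) = N + f
D(o) = 2/(-5 + 2*o) (D(o) = 2/(o + (o - 5)) = 2/(o + (-5 + o)) = 2/(-5 + 2*o))
j(L, R) = 0
D(-5)*j(-4, -2) = (2/(-5 + 2*(-5)))*0 = (2/(-5 - 10))*0 = (2/(-15))*0 = (2*(-1/15))*0 = -2/15*0 = 0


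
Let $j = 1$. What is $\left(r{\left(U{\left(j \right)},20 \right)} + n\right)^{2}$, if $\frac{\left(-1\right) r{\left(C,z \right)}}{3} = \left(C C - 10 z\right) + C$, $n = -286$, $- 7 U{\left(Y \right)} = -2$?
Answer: $\frac{235070224}{2401} \approx 97905.0$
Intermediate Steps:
$U{\left(Y \right)} = \frac{2}{7}$ ($U{\left(Y \right)} = \left(- \frac{1}{7}\right) \left(-2\right) = \frac{2}{7}$)
$r{\left(C,z \right)} = - 3 C - 3 C^{2} + 30 z$ ($r{\left(C,z \right)} = - 3 \left(\left(C C - 10 z\right) + C\right) = - 3 \left(\left(C^{2} - 10 z\right) + C\right) = - 3 \left(C + C^{2} - 10 z\right) = - 3 C - 3 C^{2} + 30 z$)
$\left(r{\left(U{\left(j \right)},20 \right)} + n\right)^{2} = \left(\left(\left(-3\right) \frac{2}{7} - 3 \left(\frac{2}{7}\right)^{2} + 30 \cdot 20\right) - 286\right)^{2} = \left(\left(- \frac{6}{7} - \frac{12}{49} + 600\right) - 286\right)^{2} = \left(\frac{29346}{49} - 286\right)^{2} = \left(\frac{15332}{49}\right)^{2} = \frac{235070224}{2401}$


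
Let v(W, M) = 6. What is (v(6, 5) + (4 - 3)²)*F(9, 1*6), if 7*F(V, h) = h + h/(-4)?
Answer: 9/2 ≈ 4.5000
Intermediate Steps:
F(V, h) = 3*h/28 (F(V, h) = (h + h/(-4))/7 = (h + h*(-¼))/7 = (h - h/4)/7 = (3*h/4)/7 = 3*h/28)
(v(6, 5) + (4 - 3)²)*F(9, 1*6) = (6 + (4 - 3)²)*(3*(1*6)/28) = (6 + 1²)*((3/28)*6) = (6 + 1)*(9/14) = 7*(9/14) = 9/2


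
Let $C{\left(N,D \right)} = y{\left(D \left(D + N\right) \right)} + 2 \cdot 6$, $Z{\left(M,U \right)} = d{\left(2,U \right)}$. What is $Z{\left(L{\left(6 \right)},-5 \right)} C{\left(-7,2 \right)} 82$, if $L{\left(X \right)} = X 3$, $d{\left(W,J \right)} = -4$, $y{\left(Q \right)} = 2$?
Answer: $-4592$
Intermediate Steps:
$L{\left(X \right)} = 3 X$
$Z{\left(M,U \right)} = -4$
$C{\left(N,D \right)} = 14$ ($C{\left(N,D \right)} = 2 + 2 \cdot 6 = 2 + 12 = 14$)
$Z{\left(L{\left(6 \right)},-5 \right)} C{\left(-7,2 \right)} 82 = \left(-4\right) 14 \cdot 82 = \left(-56\right) 82 = -4592$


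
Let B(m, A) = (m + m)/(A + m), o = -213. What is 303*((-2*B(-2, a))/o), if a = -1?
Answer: 808/213 ≈ 3.7934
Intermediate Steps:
B(m, A) = 2*m/(A + m) (B(m, A) = (2*m)/(A + m) = 2*m/(A + m))
303*((-2*B(-2, a))/o) = 303*(-4*(-2)/(-1 - 2)/(-213)) = 303*(-4*(-2)/(-3)*(-1/213)) = 303*(-4*(-2)*(-1)/3*(-1/213)) = 303*(-2*4/3*(-1/213)) = 303*(-8/3*(-1/213)) = 303*(8/639) = 808/213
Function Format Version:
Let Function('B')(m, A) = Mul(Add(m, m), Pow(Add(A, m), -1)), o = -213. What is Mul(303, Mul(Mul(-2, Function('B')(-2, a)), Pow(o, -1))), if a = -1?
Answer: Rational(808, 213) ≈ 3.7934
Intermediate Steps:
Function('B')(m, A) = Mul(2, m, Pow(Add(A, m), -1)) (Function('B')(m, A) = Mul(Mul(2, m), Pow(Add(A, m), -1)) = Mul(2, m, Pow(Add(A, m), -1)))
Mul(303, Mul(Mul(-2, Function('B')(-2, a)), Pow(o, -1))) = Mul(303, Mul(Mul(-2, Mul(2, -2, Pow(Add(-1, -2), -1))), Pow(-213, -1))) = Mul(303, Mul(Mul(-2, Mul(2, -2, Pow(-3, -1))), Rational(-1, 213))) = Mul(303, Mul(Mul(-2, Mul(2, -2, Rational(-1, 3))), Rational(-1, 213))) = Mul(303, Mul(Mul(-2, Rational(4, 3)), Rational(-1, 213))) = Mul(303, Mul(Rational(-8, 3), Rational(-1, 213))) = Mul(303, Rational(8, 639)) = Rational(808, 213)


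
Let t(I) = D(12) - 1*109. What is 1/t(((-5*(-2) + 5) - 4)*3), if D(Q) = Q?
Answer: -1/97 ≈ -0.010309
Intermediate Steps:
t(I) = -97 (t(I) = 12 - 1*109 = 12 - 109 = -97)
1/t(((-5*(-2) + 5) - 4)*3) = 1/(-97) = -1/97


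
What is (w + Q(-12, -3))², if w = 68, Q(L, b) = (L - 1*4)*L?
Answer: 67600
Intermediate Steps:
Q(L, b) = L*(-4 + L) (Q(L, b) = (L - 4)*L = (-4 + L)*L = L*(-4 + L))
(w + Q(-12, -3))² = (68 - 12*(-4 - 12))² = (68 - 12*(-16))² = (68 + 192)² = 260² = 67600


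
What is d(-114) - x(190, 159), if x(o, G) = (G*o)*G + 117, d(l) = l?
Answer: -4803621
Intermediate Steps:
x(o, G) = 117 + o*G² (x(o, G) = o*G² + 117 = 117 + o*G²)
d(-114) - x(190, 159) = -114 - (117 + 190*159²) = -114 - (117 + 190*25281) = -114 - (117 + 4803390) = -114 - 1*4803507 = -114 - 4803507 = -4803621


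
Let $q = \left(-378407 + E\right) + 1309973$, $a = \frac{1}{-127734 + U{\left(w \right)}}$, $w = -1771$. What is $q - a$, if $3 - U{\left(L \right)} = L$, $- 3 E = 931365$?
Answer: $\frac{78235141561}{125960} \approx 6.2111 \cdot 10^{5}$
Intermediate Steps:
$E = -310455$ ($E = \left(- \frac{1}{3}\right) 931365 = -310455$)
$U{\left(L \right)} = 3 - L$
$a = - \frac{1}{125960}$ ($a = \frac{1}{-127734 + \left(3 - -1771\right)} = \frac{1}{-127734 + \left(3 + 1771\right)} = \frac{1}{-127734 + 1774} = \frac{1}{-125960} = - \frac{1}{125960} \approx -7.939 \cdot 10^{-6}$)
$q = 621111$ ($q = \left(-378407 - 310455\right) + 1309973 = -688862 + 1309973 = 621111$)
$q - a = 621111 - - \frac{1}{125960} = 621111 + \frac{1}{125960} = \frac{78235141561}{125960}$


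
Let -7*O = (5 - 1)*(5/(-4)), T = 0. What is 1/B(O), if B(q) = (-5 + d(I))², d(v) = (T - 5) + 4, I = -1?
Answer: 1/36 ≈ 0.027778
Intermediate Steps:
d(v) = -1 (d(v) = (0 - 5) + 4 = -5 + 4 = -1)
O = 5/7 (O = -(5 - 1)*5/(-4)/7 = -4*5*(-¼)/7 = -4*(-5)/(7*4) = -⅐*(-5) = 5/7 ≈ 0.71429)
B(q) = 36 (B(q) = (-5 - 1)² = (-6)² = 36)
1/B(O) = 1/36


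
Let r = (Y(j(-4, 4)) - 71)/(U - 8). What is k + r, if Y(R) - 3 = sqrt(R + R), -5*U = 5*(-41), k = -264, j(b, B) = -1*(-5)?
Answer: -8780/33 + sqrt(10)/33 ≈ -265.96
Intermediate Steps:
j(b, B) = 5
U = 41 (U = -(-41) = -1/5*(-205) = 41)
Y(R) = 3 + sqrt(2)*sqrt(R) (Y(R) = 3 + sqrt(R + R) = 3 + sqrt(2*R) = 3 + sqrt(2)*sqrt(R))
r = -68/33 + sqrt(10)/33 (r = ((3 + sqrt(2)*sqrt(5)) - 71)/(41 - 8) = ((3 + sqrt(10)) - 71)/33 = (-68 + sqrt(10))*(1/33) = -68/33 + sqrt(10)/33 ≈ -1.9648)
k + r = -264 + (-68/33 + sqrt(10)/33) = -8780/33 + sqrt(10)/33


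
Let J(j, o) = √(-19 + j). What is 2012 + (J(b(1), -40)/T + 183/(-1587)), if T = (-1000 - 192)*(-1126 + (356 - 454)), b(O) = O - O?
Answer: 1064287/529 + I*√19/1459008 ≈ 2011.9 + 2.9876e-6*I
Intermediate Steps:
b(O) = 0
T = 1459008 (T = -1192*(-1126 - 98) = -1192*(-1224) = 1459008)
2012 + (J(b(1), -40)/T + 183/(-1587)) = 2012 + (√(-19 + 0)/1459008 + 183/(-1587)) = 2012 + (√(-19)*(1/1459008) + 183*(-1/1587)) = 2012 + ((I*√19)*(1/1459008) - 61/529) = 2012 + (I*√19/1459008 - 61/529) = 2012 + (-61/529 + I*√19/1459008) = 1064287/529 + I*√19/1459008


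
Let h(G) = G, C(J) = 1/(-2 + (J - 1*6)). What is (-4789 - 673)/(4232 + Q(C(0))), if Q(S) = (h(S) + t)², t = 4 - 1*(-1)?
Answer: -349568/272369 ≈ -1.2834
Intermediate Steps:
C(J) = 1/(-8 + J) (C(J) = 1/(-2 + (J - 6)) = 1/(-2 + (-6 + J)) = 1/(-8 + J))
t = 5 (t = 4 + 1 = 5)
Q(S) = (5 + S)² (Q(S) = (S + 5)² = (5 + S)²)
(-4789 - 673)/(4232 + Q(C(0))) = (-4789 - 673)/(4232 + (5 + 1/(-8 + 0))²) = -5462/(4232 + (5 + 1/(-8))²) = -5462/(4232 + (5 - ⅛)²) = -5462/(4232 + (39/8)²) = -5462/(4232 + 1521/64) = -5462/272369/64 = -5462*64/272369 = -349568/272369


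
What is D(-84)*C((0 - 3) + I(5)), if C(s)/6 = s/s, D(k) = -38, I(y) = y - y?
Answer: -228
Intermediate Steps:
I(y) = 0
C(s) = 6 (C(s) = 6*(s/s) = 6*1 = 6)
D(-84)*C((0 - 3) + I(5)) = -38*6 = -228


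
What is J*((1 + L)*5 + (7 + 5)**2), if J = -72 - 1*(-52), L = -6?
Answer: -2380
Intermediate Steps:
J = -20 (J = -72 + 52 = -20)
J*((1 + L)*5 + (7 + 5)**2) = -20*((1 - 6)*5 + (7 + 5)**2) = -20*(-5*5 + 12**2) = -20*(-25 + 144) = -20*119 = -2380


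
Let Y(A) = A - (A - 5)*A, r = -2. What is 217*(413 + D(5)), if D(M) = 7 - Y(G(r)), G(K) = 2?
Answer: 89404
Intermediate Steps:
Y(A) = A - A*(-5 + A) (Y(A) = A - (-5 + A)*A = A - A*(-5 + A))
D(M) = -1 (D(M) = 7 - 2*(6 - 1*2) = 7 - 2*(6 - 2) = 7 - 2*4 = 7 - 1*8 = 7 - 8 = -1)
217*(413 + D(5)) = 217*(413 - 1) = 217*412 = 89404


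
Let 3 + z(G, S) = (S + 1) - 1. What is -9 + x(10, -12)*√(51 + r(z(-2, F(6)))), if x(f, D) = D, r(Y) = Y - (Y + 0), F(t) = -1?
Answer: -9 - 12*√51 ≈ -94.697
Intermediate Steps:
z(G, S) = -3 + S (z(G, S) = -3 + ((S + 1) - 1) = -3 + ((1 + S) - 1) = -3 + S)
r(Y) = 0 (r(Y) = Y - Y = 0)
-9 + x(10, -12)*√(51 + r(z(-2, F(6)))) = -9 - 12*√(51 + 0) = -9 - 12*√51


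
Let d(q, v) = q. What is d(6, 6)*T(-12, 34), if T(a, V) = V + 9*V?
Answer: 2040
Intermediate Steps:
T(a, V) = 10*V
d(6, 6)*T(-12, 34) = 6*(10*34) = 6*340 = 2040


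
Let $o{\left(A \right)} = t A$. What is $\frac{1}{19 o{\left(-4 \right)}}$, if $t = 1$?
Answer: $- \frac{1}{76} \approx -0.013158$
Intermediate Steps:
$o{\left(A \right)} = A$ ($o{\left(A \right)} = 1 A = A$)
$\frac{1}{19 o{\left(-4 \right)}} = \frac{1}{19 \left(-4\right)} = \frac{1}{-76} = - \frac{1}{76}$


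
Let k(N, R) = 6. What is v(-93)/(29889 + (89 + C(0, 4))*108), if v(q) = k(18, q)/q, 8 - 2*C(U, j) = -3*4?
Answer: -2/1258011 ≈ -1.5898e-6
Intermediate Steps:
C(U, j) = 10 (C(U, j) = 4 - (-3)*4/2 = 4 - ½*(-12) = 4 + 6 = 10)
v(q) = 6/q
v(-93)/(29889 + (89 + C(0, 4))*108) = (6/(-93))/(29889 + (89 + 10)*108) = (6*(-1/93))/(29889 + 99*108) = -2/(31*(29889 + 10692)) = -2/31/40581 = -2/31*1/40581 = -2/1258011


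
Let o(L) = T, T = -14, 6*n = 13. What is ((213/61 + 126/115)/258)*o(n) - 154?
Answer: -46528419/301645 ≈ -154.25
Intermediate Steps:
n = 13/6 (n = (1/6)*13 = 13/6 ≈ 2.1667)
o(L) = -14
((213/61 + 126/115)/258)*o(n) - 154 = ((213/61 + 126/115)/258)*(-14) - 154 = ((213*(1/61) + 126*(1/115))*(1/258))*(-14) - 154 = ((213/61 + 126/115)*(1/258))*(-14) - 154 = ((32181/7015)*(1/258))*(-14) - 154 = (10727/603290)*(-14) - 154 = -75089/301645 - 154 = -46528419/301645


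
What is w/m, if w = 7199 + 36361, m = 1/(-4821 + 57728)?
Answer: 2304628920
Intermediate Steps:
m = 1/52907 ≈ 1.8901e-5
w = 43560
w/m = 43560/(1/52907) = 43560*52907 = 2304628920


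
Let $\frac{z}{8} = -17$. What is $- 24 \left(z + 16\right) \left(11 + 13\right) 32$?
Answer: $2211840$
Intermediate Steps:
$z = -136$ ($z = 8 \left(-17\right) = -136$)
$- 24 \left(z + 16\right) \left(11 + 13\right) 32 = - 24 \left(-136 + 16\right) \left(11 + 13\right) 32 = - 24 \left(\left(-120\right) 24\right) 32 = \left(-24\right) \left(-2880\right) 32 = 69120 \cdot 32 = 2211840$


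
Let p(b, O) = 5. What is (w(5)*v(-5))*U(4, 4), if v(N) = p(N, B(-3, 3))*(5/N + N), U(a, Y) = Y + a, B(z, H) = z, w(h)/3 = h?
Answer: -3600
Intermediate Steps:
w(h) = 3*h
v(N) = 5*N + 25/N (v(N) = 5*(5/N + N) = 5*(N + 5/N) = 5*N + 25/N)
(w(5)*v(-5))*U(4, 4) = ((3*5)*(5*(-5) + 25/(-5)))*(4 + 4) = (15*(-25 + 25*(-⅕)))*8 = (15*(-25 - 5))*8 = (15*(-30))*8 = -450*8 = -3600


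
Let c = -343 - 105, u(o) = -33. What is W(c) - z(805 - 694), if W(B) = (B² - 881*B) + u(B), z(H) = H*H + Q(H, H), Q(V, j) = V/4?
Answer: 2332041/4 ≈ 5.8301e+5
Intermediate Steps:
Q(V, j) = V/4 (Q(V, j) = V*(¼) = V/4)
z(H) = H² + H/4 (z(H) = H*H + H/4 = H² + H/4)
c = -448
W(B) = -33 + B² - 881*B (W(B) = (B² - 881*B) - 33 = -33 + B² - 881*B)
W(c) - z(805 - 694) = (-33 + (-448)² - 881*(-448)) - (805 - 694)*(¼ + (805 - 694)) = (-33 + 200704 + 394688) - 111*(¼ + 111) = 595359 - 111*445/4 = 595359 - 1*49395/4 = 595359 - 49395/4 = 2332041/4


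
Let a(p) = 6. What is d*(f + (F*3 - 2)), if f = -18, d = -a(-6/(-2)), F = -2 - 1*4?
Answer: 228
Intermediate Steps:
F = -6 (F = -2 - 4 = -6)
d = -6 (d = -1*6 = -6)
d*(f + (F*3 - 2)) = -6*(-18 + (-6*3 - 2)) = -6*(-18 + (-18 - 2)) = -6*(-18 - 20) = -6*(-38) = 228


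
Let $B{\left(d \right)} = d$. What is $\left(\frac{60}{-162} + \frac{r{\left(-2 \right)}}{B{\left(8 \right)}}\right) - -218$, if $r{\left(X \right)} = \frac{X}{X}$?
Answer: $\frac{47035}{216} \approx 217.75$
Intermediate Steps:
$r{\left(X \right)} = 1$
$\left(\frac{60}{-162} + \frac{r{\left(-2 \right)}}{B{\left(8 \right)}}\right) - -218 = \left(\frac{60}{-162} + 1 \cdot \frac{1}{8}\right) - -218 = \left(60 \left(- \frac{1}{162}\right) + 1 \cdot \frac{1}{8}\right) + 218 = \left(- \frac{10}{27} + \frac{1}{8}\right) + 218 = - \frac{53}{216} + 218 = \frac{47035}{216}$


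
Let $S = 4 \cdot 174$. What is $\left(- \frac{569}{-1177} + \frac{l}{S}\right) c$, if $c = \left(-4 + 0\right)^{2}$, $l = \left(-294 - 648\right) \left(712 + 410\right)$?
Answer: $- \frac{829069016}{34133} \approx -24289.0$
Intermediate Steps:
$S = 696$
$l = -1056924$ ($l = \left(-942\right) 1122 = -1056924$)
$c = 16$ ($c = \left(-4\right)^{2} = 16$)
$\left(- \frac{569}{-1177} + \frac{l}{S}\right) c = \left(- \frac{569}{-1177} - \frac{1056924}{696}\right) 16 = \left(\left(-569\right) \left(- \frac{1}{1177}\right) - \frac{88077}{58}\right) 16 = \left(\frac{569}{1177} - \frac{88077}{58}\right) 16 = \left(- \frac{103633627}{68266}\right) 16 = - \frac{829069016}{34133}$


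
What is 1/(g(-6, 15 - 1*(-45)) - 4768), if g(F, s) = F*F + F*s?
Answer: -1/5092 ≈ -0.00019639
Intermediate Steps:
g(F, s) = F**2 + F*s
1/(g(-6, 15 - 1*(-45)) - 4768) = 1/(-6*(-6 + (15 - 1*(-45))) - 4768) = 1/(-6*(-6 + (15 + 45)) - 4768) = 1/(-6*(-6 + 60) - 4768) = 1/(-6*54 - 4768) = 1/(-324 - 4768) = 1/(-5092) = -1/5092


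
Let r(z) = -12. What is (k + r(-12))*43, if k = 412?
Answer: 17200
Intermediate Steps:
(k + r(-12))*43 = (412 - 12)*43 = 400*43 = 17200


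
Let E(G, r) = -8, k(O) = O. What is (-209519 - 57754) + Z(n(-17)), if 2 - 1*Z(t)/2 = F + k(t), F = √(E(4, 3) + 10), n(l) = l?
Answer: -267235 - 2*√2 ≈ -2.6724e+5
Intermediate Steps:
F = √2 (F = √(-8 + 10) = √2 ≈ 1.4142)
Z(t) = 4 - 2*t - 2*√2 (Z(t) = 4 - 2*(√2 + t) = 4 - 2*(t + √2) = 4 + (-2*t - 2*√2) = 4 - 2*t - 2*√2)
(-209519 - 57754) + Z(n(-17)) = (-209519 - 57754) + (4 - 2*(-17) - 2*√2) = -267273 + (4 + 34 - 2*√2) = -267273 + (38 - 2*√2) = -267235 - 2*√2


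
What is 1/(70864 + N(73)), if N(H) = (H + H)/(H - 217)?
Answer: 72/5102135 ≈ 1.4112e-5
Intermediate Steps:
N(H) = 2*H/(-217 + H) (N(H) = (2*H)/(-217 + H) = 2*H/(-217 + H))
1/(70864 + N(73)) = 1/(70864 + 2*73/(-217 + 73)) = 1/(70864 + 2*73/(-144)) = 1/(70864 + 2*73*(-1/144)) = 1/(70864 - 73/72) = 1/(5102135/72) = 72/5102135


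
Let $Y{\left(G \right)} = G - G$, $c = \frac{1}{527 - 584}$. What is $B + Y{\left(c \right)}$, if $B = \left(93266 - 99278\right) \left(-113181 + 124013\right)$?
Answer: $-65121984$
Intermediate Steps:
$c = - \frac{1}{57}$ ($c = \frac{1}{-57} = - \frac{1}{57} \approx -0.017544$)
$Y{\left(G \right)} = 0$
$B = -65121984$ ($B = \left(-6012\right) 10832 = -65121984$)
$B + Y{\left(c \right)} = -65121984 + 0 = -65121984$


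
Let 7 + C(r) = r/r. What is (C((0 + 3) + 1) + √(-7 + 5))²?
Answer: (6 - I*√2)² ≈ 34.0 - 16.971*I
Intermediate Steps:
C(r) = -6 (C(r) = -7 + r/r = -7 + 1 = -6)
(C((0 + 3) + 1) + √(-7 + 5))² = (-6 + √(-7 + 5))² = (-6 + √(-2))² = (-6 + I*√2)²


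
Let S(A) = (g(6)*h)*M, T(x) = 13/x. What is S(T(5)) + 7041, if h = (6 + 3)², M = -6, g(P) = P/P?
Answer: 6555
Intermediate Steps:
g(P) = 1
h = 81 (h = 9² = 81)
S(A) = -486 (S(A) = (1*81)*(-6) = 81*(-6) = -486)
S(T(5)) + 7041 = -486 + 7041 = 6555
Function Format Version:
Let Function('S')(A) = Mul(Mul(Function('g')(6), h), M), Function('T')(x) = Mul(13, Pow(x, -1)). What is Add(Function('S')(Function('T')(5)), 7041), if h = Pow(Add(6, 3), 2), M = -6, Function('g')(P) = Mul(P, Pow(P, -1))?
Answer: 6555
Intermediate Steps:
Function('g')(P) = 1
h = 81 (h = Pow(9, 2) = 81)
Function('S')(A) = -486 (Function('S')(A) = Mul(Mul(1, 81), -6) = Mul(81, -6) = -486)
Add(Function('S')(Function('T')(5)), 7041) = Add(-486, 7041) = 6555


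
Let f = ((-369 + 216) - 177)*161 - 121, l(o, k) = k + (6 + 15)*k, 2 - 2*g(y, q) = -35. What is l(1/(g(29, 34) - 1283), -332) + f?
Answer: -60555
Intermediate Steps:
g(y, q) = 37/2 (g(y, q) = 1 - ½*(-35) = 1 + 35/2 = 37/2)
l(o, k) = 22*k (l(o, k) = k + 21*k = 22*k)
f = -53251 (f = (-153 - 177)*161 - 121 = -330*161 - 121 = -53130 - 121 = -53251)
l(1/(g(29, 34) - 1283), -332) + f = 22*(-332) - 53251 = -7304 - 53251 = -60555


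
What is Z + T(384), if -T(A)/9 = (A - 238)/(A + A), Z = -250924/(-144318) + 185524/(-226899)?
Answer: -551802450421/698573010816 ≈ -0.78990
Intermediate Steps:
Z = 5026658674/5457601647 (Z = -250924*(-1/144318) + 185524*(-1/226899) = 125462/72159 - 185524/226899 = 5026658674/5457601647 ≈ 0.92104)
T(A) = -9*(-238 + A)/(2*A) (T(A) = -9*(A - 238)/(A + A) = -9*(-238 + A)/(2*A))
Z + T(384) = 5026658674/5457601647 + (-9/2 + 1071/384) = 5026658674/5457601647 + (-9/2 + 1071*(1/384)) = 5026658674/5457601647 + (-9/2 + 357/128) = 5026658674/5457601647 - 219/128 = -551802450421/698573010816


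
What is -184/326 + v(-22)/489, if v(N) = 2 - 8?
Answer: -94/163 ≈ -0.57669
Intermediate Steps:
v(N) = -6
-184/326 + v(-22)/489 = -184/326 - 6/489 = -184*1/326 - 6*1/489 = -92/163 - 2/163 = -94/163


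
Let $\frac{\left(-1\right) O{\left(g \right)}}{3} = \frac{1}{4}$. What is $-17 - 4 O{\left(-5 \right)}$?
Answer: $-14$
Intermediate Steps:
$O{\left(g \right)} = - \frac{3}{4}$
$-17 - 4 O{\left(-5 \right)} = -17 - -3 = -17 + 3 = -14$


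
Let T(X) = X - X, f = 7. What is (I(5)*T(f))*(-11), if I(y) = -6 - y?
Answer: 0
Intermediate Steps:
T(X) = 0
(I(5)*T(f))*(-11) = ((-6 - 1*5)*0)*(-11) = ((-6 - 5)*0)*(-11) = -11*0*(-11) = 0*(-11) = 0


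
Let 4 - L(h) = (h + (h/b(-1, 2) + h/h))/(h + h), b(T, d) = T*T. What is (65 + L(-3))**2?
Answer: 167281/36 ≈ 4646.7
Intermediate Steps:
b(T, d) = T**2
L(h) = 4 - (1 + 2*h)/(2*h) (L(h) = 4 - (h + (h/((-1)**2) + h/h))/(h + h) = 4 - (h + (h/1 + 1))/(2*h) = 4 - (h + (h*1 + 1))*1/(2*h) = 4 - (h + (h + 1))*1/(2*h) = 4 - (h + (1 + h))*1/(2*h) = 4 - (1 + 2*h)*1/(2*h) = 4 - (1 + 2*h)/(2*h))
(65 + L(-3))**2 = (65 + (3 - 1/2/(-3)))**2 = (65 + (3 - 1/2*(-1/3)))**2 = (65 + (3 + 1/6))**2 = (65 + 19/6)**2 = (409/6)**2 = 167281/36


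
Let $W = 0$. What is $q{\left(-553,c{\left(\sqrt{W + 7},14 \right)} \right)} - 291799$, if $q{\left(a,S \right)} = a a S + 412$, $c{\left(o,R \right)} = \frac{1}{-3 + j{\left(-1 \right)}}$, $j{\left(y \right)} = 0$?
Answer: $- \frac{1179970}{3} \approx -3.9332 \cdot 10^{5}$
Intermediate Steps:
$c{\left(o,R \right)} = - \frac{1}{3}$ ($c{\left(o,R \right)} = \frac{1}{-3 + 0} = \frac{1}{-3} = - \frac{1}{3}$)
$q{\left(a,S \right)} = 412 + S a^{2}$ ($q{\left(a,S \right)} = a^{2} S + 412 = S a^{2} + 412 = 412 + S a^{2}$)
$q{\left(-553,c{\left(\sqrt{W + 7},14 \right)} \right)} - 291799 = \left(412 - \frac{\left(-553\right)^{2}}{3}\right) - 291799 = \left(412 - \frac{305809}{3}\right) - 291799 = - \frac{304573}{3} - 291799 = - \frac{1179970}{3}$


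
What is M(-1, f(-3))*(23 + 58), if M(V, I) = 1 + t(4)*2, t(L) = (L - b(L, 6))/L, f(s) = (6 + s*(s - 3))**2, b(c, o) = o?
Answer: 0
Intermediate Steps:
f(s) = (6 + s*(-3 + s))**2
t(L) = (-6 + L)/L (t(L) = (L - 1*6)/L = (L - 6)/L = (-6 + L)/L)
M(V, I) = 0 (M(V, I) = 1 + ((-6 + 4)/4)*2 = 1 + ((1/4)*(-2))*2 = 1 - 1/2*2 = 1 - 1 = 0)
M(-1, f(-3))*(23 + 58) = 0*(23 + 58) = 0*81 = 0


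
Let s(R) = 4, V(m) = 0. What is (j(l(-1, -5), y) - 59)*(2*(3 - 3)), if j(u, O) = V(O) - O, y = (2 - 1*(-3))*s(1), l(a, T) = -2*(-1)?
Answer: 0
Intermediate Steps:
l(a, T) = 2
y = 20 (y = (2 - 1*(-3))*4 = (2 + 3)*4 = 5*4 = 20)
j(u, O) = -O (j(u, O) = 0 - O = -O)
(j(l(-1, -5), y) - 59)*(2*(3 - 3)) = (-1*20 - 59)*(2*(3 - 3)) = (-20 - 59)*(2*0) = -79*0 = 0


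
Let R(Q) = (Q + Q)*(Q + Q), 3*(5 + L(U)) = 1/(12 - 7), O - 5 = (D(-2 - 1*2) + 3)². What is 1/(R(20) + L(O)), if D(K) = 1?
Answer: 15/23926 ≈ 0.00062693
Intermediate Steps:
O = 21 (O = 5 + (1 + 3)² = 5 + 4² = 5 + 16 = 21)
L(U) = -74/15 (L(U) = -5 + 1/(3*(12 - 7)) = -5 + (⅓)/5 = -5 + (⅓)*(⅕) = -5 + 1/15 = -74/15)
R(Q) = 4*Q² (R(Q) = (2*Q)*(2*Q) = 4*Q²)
1/(R(20) + L(O)) = 1/(4*20² - 74/15) = 1/(4*400 - 74/15) = 1/(1600 - 74/15) = 1/(23926/15) = 15/23926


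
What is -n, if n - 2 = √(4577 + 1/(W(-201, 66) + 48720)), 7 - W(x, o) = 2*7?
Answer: -2 - √10861021349626/48713 ≈ -69.654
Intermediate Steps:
W(x, o) = -7 (W(x, o) = 7 - 2*7 = 7 - 1*14 = 7 - 14 = -7)
n = 2 + √10861021349626/48713 (n = 2 + √(4577 + 1/(-7 + 48720)) = 2 + √(4577 + 1/48713) = 2 + √(222959402/48713) = 2 + √10861021349626/48713 ≈ 69.654)
-n = -(2 + √10861021349626/48713) = -2 - √10861021349626/48713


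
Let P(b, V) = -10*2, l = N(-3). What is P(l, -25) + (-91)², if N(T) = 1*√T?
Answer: 8261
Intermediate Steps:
N(T) = √T
l = I*√3 (l = √(-3) = I*√3 ≈ 1.732*I)
P(b, V) = -20
P(l, -25) + (-91)² = -20 + (-91)² = -20 + 8281 = 8261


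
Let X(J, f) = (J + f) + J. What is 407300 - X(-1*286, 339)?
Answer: 407533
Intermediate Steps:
X(J, f) = f + 2*J
407300 - X(-1*286, 339) = 407300 - (339 + 2*(-1*286)) = 407300 - (339 + 2*(-286)) = 407300 - (339 - 572) = 407300 - 1*(-233) = 407300 + 233 = 407533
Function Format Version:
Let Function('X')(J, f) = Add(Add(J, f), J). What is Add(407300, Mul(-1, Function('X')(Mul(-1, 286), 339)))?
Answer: 407533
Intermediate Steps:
Function('X')(J, f) = Add(f, Mul(2, J))
Add(407300, Mul(-1, Function('X')(Mul(-1, 286), 339))) = Add(407300, Mul(-1, Add(339, Mul(2, Mul(-1, 286))))) = Add(407300, Mul(-1, Add(339, Mul(2, -286)))) = Add(407300, Mul(-1, Add(339, -572))) = Add(407300, Mul(-1, -233)) = Add(407300, 233) = 407533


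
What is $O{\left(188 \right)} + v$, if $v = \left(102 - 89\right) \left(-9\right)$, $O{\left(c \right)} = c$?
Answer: $71$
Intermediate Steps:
$v = -117$ ($v = 13 \left(-9\right) = -117$)
$O{\left(188 \right)} + v = 188 - 117 = 71$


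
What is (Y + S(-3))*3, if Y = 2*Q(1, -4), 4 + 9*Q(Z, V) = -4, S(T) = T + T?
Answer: -70/3 ≈ -23.333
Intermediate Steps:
S(T) = 2*T
Q(Z, V) = -8/9 (Q(Z, V) = -4/9 + (1/9)*(-4) = -4/9 - 4/9 = -8/9)
Y = -16/9 (Y = 2*(-8/9) = -16/9 ≈ -1.7778)
(Y + S(-3))*3 = (-16/9 + 2*(-3))*3 = (-16/9 - 6)*3 = -70/9*3 = -70/3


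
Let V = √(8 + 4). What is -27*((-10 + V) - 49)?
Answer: 1593 - 54*√3 ≈ 1499.5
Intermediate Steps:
V = 2*√3 (V = √12 = 2*√3 ≈ 3.4641)
-27*((-10 + V) - 49) = -27*((-10 + 2*√3) - 49) = -27*(-59 + 2*√3) = 1593 - 54*√3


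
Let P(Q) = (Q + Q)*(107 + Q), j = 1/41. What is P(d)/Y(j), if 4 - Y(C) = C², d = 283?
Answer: 123687980/2241 ≈ 55193.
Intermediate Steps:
j = 1/41 ≈ 0.024390
P(Q) = 2*Q*(107 + Q) (P(Q) = (2*Q)*(107 + Q) = 2*Q*(107 + Q))
Y(C) = 4 - C²
P(d)/Y(j) = (2*283*(107 + 283))/(4 - (1/41)²) = (2*283*390)/(4 - 1*1/1681) = 220740/(4 - 1/1681) = 220740/(6723/1681) = 220740*(1681/6723) = 123687980/2241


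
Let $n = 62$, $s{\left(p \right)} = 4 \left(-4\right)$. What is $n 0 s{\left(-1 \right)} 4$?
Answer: $0$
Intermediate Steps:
$s{\left(p \right)} = -16$
$n 0 s{\left(-1 \right)} 4 = 62 \cdot 0 \left(-16\right) 4 = 62 \cdot 0 \cdot 4 = 62 \cdot 0 = 0$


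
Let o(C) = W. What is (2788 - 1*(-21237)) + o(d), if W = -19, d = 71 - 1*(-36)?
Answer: 24006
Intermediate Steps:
d = 107 (d = 71 + 36 = 107)
o(C) = -19
(2788 - 1*(-21237)) + o(d) = (2788 - 1*(-21237)) - 19 = (2788 + 21237) - 19 = 24025 - 19 = 24006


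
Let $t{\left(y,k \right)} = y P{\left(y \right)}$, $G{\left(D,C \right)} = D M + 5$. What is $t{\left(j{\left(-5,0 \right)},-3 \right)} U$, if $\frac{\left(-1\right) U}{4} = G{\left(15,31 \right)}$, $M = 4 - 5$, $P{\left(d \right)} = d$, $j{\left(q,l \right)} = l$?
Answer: $0$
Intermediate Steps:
$M = -1$
$G{\left(D,C \right)} = 5 - D$ ($G{\left(D,C \right)} = D \left(-1\right) + 5 = - D + 5 = 5 - D$)
$t{\left(y,k \right)} = y^{2}$ ($t{\left(y,k \right)} = y y = y^{2}$)
$U = 40$ ($U = - 4 \left(5 - 15\right) = \left(-4\right) \left(-10\right) = 40$)
$t{\left(j{\left(-5,0 \right)},-3 \right)} U = 0^{2} \cdot 40 = 0 \cdot 40 = 0$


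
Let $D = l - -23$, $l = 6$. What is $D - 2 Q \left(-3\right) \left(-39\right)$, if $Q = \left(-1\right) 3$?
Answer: $20358$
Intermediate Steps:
$Q = -3$
$D = 29$ ($D = 6 - -23 = 6 + 23 = 29$)
$D - 2 Q \left(-3\right) \left(-39\right) = 29 \left(-2\right) \left(-3\right) \left(-3\right) \left(-39\right) = 29 \cdot 6 \left(-3\right) \left(-39\right) = 29 \left(-18\right) \left(-39\right) = \left(-522\right) \left(-39\right) = 20358$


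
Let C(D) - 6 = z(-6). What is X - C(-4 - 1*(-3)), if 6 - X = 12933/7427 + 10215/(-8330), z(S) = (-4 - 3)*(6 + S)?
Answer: -910431/1767626 ≈ -0.51506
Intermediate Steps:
z(S) = -42 - 7*S (z(S) = -7*(6 + S) = -42 - 7*S)
C(D) = 6 (C(D) = 6 + (-42 - 7*(-6)) = 6 + (-42 + 42) = 6 + 0 = 6)
X = 9695325/1767626 (X = 6 - (12933/7427 + 10215/(-8330)) = 6 - (12933*(1/7427) + 10215*(-1/8330)) = 6 - (12933/7427 - 2043/1666) = 6 - 1*910431/1767626 = 6 - 910431/1767626 = 9695325/1767626 ≈ 5.4849)
X - C(-4 - 1*(-3)) = 9695325/1767626 - 1*6 = 9695325/1767626 - 6 = -910431/1767626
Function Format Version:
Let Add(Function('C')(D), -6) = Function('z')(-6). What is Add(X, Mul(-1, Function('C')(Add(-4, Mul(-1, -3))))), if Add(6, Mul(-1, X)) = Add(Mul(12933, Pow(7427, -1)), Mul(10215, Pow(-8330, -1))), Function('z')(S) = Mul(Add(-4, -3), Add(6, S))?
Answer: Rational(-910431, 1767626) ≈ -0.51506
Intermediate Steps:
Function('z')(S) = Add(-42, Mul(-7, S)) (Function('z')(S) = Mul(-7, Add(6, S)) = Add(-42, Mul(-7, S)))
Function('C')(D) = 6 (Function('C')(D) = Add(6, Add(-42, Mul(-7, -6))) = Add(6, Add(-42, 42)) = Add(6, 0) = 6)
X = Rational(9695325, 1767626) (X = Add(6, Mul(-1, Add(Mul(12933, Pow(7427, -1)), Mul(10215, Pow(-8330, -1))))) = Add(6, Mul(-1, Add(Mul(12933, Rational(1, 7427)), Mul(10215, Rational(-1, 8330))))) = Add(6, Mul(-1, Add(Rational(12933, 7427), Rational(-2043, 1666)))) = Add(6, Mul(-1, Rational(910431, 1767626))) = Add(6, Rational(-910431, 1767626)) = Rational(9695325, 1767626) ≈ 5.4849)
Add(X, Mul(-1, Function('C')(Add(-4, Mul(-1, -3))))) = Add(Rational(9695325, 1767626), Mul(-1, 6)) = Add(Rational(9695325, 1767626), -6) = Rational(-910431, 1767626)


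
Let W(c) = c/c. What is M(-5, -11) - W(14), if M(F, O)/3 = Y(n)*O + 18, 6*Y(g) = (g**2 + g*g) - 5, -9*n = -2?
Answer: 12953/162 ≈ 79.957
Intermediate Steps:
n = 2/9 (n = -1/9*(-2) = 2/9 ≈ 0.22222)
Y(g) = -5/6 + g**2/3 (Y(g) = ((g**2 + g*g) - 5)/6 = ((g**2 + g**2) - 5)/6 = (2*g**2 - 5)/6 = (-5 + 2*g**2)/6 = -5/6 + g**2/3)
M(F, O) = 54 - 397*O/162 (M(F, O) = 3*((-5/6 + (2/9)**2/3)*O + 18) = 3*((-5/6 + (1/3)*(4/81))*O + 18) = 3*((-5/6 + 4/243)*O + 18) = 3*(-397*O/486 + 18) = 3*(18 - 397*O/486) = 54 - 397*O/162)
W(c) = 1
M(-5, -11) - W(14) = (54 - 397/162*(-11)) - 1*1 = (54 + 4367/162) - 1 = 13115/162 - 1 = 12953/162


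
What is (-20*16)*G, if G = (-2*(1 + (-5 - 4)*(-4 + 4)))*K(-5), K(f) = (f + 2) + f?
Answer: -5120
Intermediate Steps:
K(f) = 2 + 2*f (K(f) = (2 + f) + f = 2 + 2*f)
G = 16 (G = (-2*(1 + (-5 - 4)*(-4 + 4)))*(2 + 2*(-5)) = (-2*(1 - 9*0))*(2 - 10) = -2*(1 + 0)*(-8) = -2*1*(-8) = -2*(-8) = 16)
(-20*16)*G = -20*16*16 = -320*16 = -5120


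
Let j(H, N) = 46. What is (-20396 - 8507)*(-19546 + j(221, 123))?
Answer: 563608500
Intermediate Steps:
(-20396 - 8507)*(-19546 + j(221, 123)) = (-20396 - 8507)*(-19546 + 46) = -28903*(-19500) = 563608500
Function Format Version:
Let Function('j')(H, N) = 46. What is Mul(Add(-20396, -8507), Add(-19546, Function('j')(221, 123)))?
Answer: 563608500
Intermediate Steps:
Mul(Add(-20396, -8507), Add(-19546, Function('j')(221, 123))) = Mul(Add(-20396, -8507), Add(-19546, 46)) = Mul(-28903, -19500) = 563608500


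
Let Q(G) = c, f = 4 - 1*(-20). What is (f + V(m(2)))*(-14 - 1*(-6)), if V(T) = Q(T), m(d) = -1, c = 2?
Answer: -208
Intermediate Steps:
f = 24 (f = 4 + 20 = 24)
Q(G) = 2
V(T) = 2
(f + V(m(2)))*(-14 - 1*(-6)) = (24 + 2)*(-14 - 1*(-6)) = 26*(-14 + 6) = 26*(-8) = -208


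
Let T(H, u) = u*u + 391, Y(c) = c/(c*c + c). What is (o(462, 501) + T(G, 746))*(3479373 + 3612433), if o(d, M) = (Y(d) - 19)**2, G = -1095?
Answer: 847193997565045994/214369 ≈ 3.9520e+12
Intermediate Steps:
Y(c) = c/(c + c**2) (Y(c) = c/(c**2 + c) = c/(c + c**2))
T(H, u) = 391 + u**2 (T(H, u) = u**2 + 391 = 391 + u**2)
o(d, M) = (-19 + 1/(1 + d))**2 (o(d, M) = (1/(1 + d) - 19)**2 = (-19 + 1/(1 + d))**2)
(o(462, 501) + T(G, 746))*(3479373 + 3612433) = ((18 + 19*462)**2/(1 + 462)**2 + (391 + 746**2))*(3479373 + 3612433) = ((18 + 8778)**2/463**2 + (391 + 556516))*7091806 = ((1/214369)*8796**2 + 556907)*7091806 = ((1/214369)*77369616 + 556907)*7091806 = (77369616/214369 + 556907)*7091806 = (119460966299/214369)*7091806 = 847193997565045994/214369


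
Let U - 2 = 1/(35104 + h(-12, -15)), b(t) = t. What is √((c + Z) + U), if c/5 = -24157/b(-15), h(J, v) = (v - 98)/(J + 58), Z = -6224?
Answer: √42947787513617787/4844013 ≈ 42.782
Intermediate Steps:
h(J, v) = (-98 + v)/(58 + J)
c = 24157/3 (c = 5*(-24157/(-15)) = 5*(-24157*(-1/15)) = 5*(24157/15) = 24157/3 ≈ 8052.3)
U = 3229388/1614671 (U = 2 + 1/(35104 + (-98 - 15)/(58 - 12)) = 2 + 1/(35104 - 113/46) = 2 + 1/(1614671/46) = 2 + 46/1614671 = 3229388/1614671 ≈ 2.0000)
√((c + Z) + U) = √((24157/3 - 6224) + 3229388/1614671) = √(5485/3 + 3229388/1614671) = √(8866158599/4844013) = √42947787513617787/4844013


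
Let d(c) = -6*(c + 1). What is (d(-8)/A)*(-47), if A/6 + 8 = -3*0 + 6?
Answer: 329/2 ≈ 164.50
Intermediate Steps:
A = -12 (A = -48 + 6*(-3*0 + 6) = -48 + 6*(0 + 6) = -48 + 6*6 = -48 + 36 = -12)
d(c) = -6 - 6*c (d(c) = -6*(1 + c) = -6 - 6*c)
(d(-8)/A)*(-47) = ((-6 - 6*(-8))/(-12))*(-47) = -(-6 + 48)/12*(-47) = -1/12*42*(-47) = -7/2*(-47) = 329/2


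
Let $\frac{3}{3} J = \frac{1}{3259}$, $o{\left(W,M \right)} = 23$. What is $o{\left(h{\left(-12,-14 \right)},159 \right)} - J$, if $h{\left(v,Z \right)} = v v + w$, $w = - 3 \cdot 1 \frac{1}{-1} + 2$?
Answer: $\frac{74956}{3259} \approx 23.0$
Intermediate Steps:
$w = 5$ ($w = - 3 \cdot 1 \left(-1\right) + 2 = \left(-3\right) \left(-1\right) + 2 = 3 + 2 = 5$)
$h{\left(v,Z \right)} = 5 + v^{2}$ ($h{\left(v,Z \right)} = v v + 5 = v^{2} + 5 = 5 + v^{2}$)
$J = \frac{1}{3259} \approx 0.00030684$
$o{\left(h{\left(-12,-14 \right)},159 \right)} - J = 23 - \frac{1}{3259} = \frac{74956}{3259}$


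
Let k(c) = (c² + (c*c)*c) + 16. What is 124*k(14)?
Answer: 366544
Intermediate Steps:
k(c) = 16 + c² + c³ (k(c) = (c² + c²*c) + 16 = (c² + c³) + 16 = 16 + c² + c³)
124*k(14) = 124*(16 + 14² + 14³) = 124*(16 + 196 + 2744) = 124*2956 = 366544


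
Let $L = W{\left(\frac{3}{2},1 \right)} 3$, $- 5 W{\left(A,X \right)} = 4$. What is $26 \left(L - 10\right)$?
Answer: $- \frac{1612}{5} \approx -322.4$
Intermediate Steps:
$W{\left(A,X \right)} = - \frac{4}{5}$ ($W{\left(A,X \right)} = \left(- \frac{1}{5}\right) 4 = - \frac{4}{5}$)
$L = - \frac{12}{5}$ ($L = \left(- \frac{4}{5}\right) 3 = - \frac{12}{5} \approx -2.4$)
$26 \left(L - 10\right) = 26 \left(- \frac{12}{5} - 10\right) = 26 \left(- \frac{62}{5}\right) = - \frac{1612}{5}$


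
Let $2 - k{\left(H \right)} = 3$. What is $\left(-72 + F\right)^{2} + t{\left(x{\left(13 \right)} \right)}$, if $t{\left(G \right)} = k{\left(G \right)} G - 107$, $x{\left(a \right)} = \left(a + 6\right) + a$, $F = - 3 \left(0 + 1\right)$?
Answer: $5486$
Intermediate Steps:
$F = -3$ ($F = \left(-3\right) 1 = -3$)
$k{\left(H \right)} = -1$ ($k{\left(H \right)} = 2 - 3 = -1$)
$x{\left(a \right)} = 6 + 2 a$ ($x{\left(a \right)} = \left(6 + a\right) + a = 6 + 2 a$)
$t{\left(G \right)} = -107 - G$ ($t{\left(G \right)} = - G - 107 = -107 - G$)
$\left(-72 + F\right)^{2} + t{\left(x{\left(13 \right)} \right)} = \left(-72 - 3\right)^{2} - \left(113 + 26\right) = \left(-75\right)^{2} - 139 = 5625 - 139 = 5486$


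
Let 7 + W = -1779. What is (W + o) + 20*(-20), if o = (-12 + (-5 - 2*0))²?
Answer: -1897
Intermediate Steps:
W = -1786 (W = -7 - 1779 = -1786)
o = 289 (o = (-12 + (-5 + 0))² = (-12 - 5)² = (-17)² = 289)
(W + o) + 20*(-20) = (-1786 + 289) + 20*(-20) = -1497 - 400 = -1897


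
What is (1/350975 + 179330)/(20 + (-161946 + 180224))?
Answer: 62940346751/6422140550 ≈ 9.8005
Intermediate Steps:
(1/350975 + 179330)/(20 + (-161946 + 180224)) = (1/350975 + 179330)/(20 + 18278) = (62940346751/350975)/18298 = (62940346751/350975)*(1/18298) = 62940346751/6422140550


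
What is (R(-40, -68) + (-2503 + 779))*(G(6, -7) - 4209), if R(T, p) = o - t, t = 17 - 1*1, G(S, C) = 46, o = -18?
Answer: 7318554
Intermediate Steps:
t = 16 (t = 17 - 1 = 16)
R(T, p) = -34 (R(T, p) = -18 - 1*16 = -18 - 16 = -34)
(R(-40, -68) + (-2503 + 779))*(G(6, -7) - 4209) = (-34 + (-2503 + 779))*(46 - 4209) = (-34 - 1724)*(-4163) = -1758*(-4163) = 7318554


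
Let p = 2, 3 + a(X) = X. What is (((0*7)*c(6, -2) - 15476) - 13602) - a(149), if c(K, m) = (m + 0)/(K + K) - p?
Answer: -29224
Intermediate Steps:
a(X) = -3 + X
c(K, m) = -2 + m/(2*K) (c(K, m) = (m + 0)/(K + K) - 1*2 = m/((2*K)) - 2 = m*(1/(2*K)) - 2 = m/(2*K) - 2 = -2 + m/(2*K))
(((0*7)*c(6, -2) - 15476) - 13602) - a(149) = (((0*7)*(-2 + (½)*(-2)/6) - 15476) - 13602) - (-3 + 149) = ((0*(-2 + (½)*(-2)*(⅙)) - 15476) - 13602) - 1*146 = ((0*(-2 - ⅙) - 15476) - 13602) - 146 = ((0*(-13/6) - 15476) - 13602) - 146 = ((0 - 15476) - 13602) - 146 = (-15476 - 13602) - 146 = -29078 - 146 = -29224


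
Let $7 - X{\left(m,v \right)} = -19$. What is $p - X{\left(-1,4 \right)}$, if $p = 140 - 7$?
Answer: $107$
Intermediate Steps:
$X{\left(m,v \right)} = 26$ ($X{\left(m,v \right)} = 7 - -19 = 7 + 19 = 26$)
$p = 133$ ($p = 140 - 7 = 133$)
$p - X{\left(-1,4 \right)} = 133 - 26 = 107$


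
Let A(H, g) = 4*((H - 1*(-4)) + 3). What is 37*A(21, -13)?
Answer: 4144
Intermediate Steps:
A(H, g) = 28 + 4*H (A(H, g) = 4*((H + 4) + 3) = 4*((4 + H) + 3) = 4*(7 + H) = 28 + 4*H)
37*A(21, -13) = 37*(28 + 4*21) = 37*(28 + 84) = 37*112 = 4144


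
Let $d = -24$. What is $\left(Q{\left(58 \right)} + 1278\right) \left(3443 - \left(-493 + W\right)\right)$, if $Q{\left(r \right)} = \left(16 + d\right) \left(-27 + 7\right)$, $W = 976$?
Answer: $4256480$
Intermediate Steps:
$Q{\left(r \right)} = 160$ ($Q{\left(r \right)} = \left(16 - 24\right) \left(-27 + 7\right) = \left(-8\right) \left(-20\right) = 160$)
$\left(Q{\left(58 \right)} + 1278\right) \left(3443 - \left(-493 + W\right)\right) = \left(160 + 1278\right) \left(3443 + \left(493 - 976\right)\right) = 1438 \left(3443 + \left(493 - 976\right)\right) = 1438 \left(3443 - 483\right) = 1438 \cdot 2960 = 4256480$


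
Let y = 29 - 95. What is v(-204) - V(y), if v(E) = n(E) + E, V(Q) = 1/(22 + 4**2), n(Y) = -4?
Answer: -7905/38 ≈ -208.03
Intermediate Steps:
y = -66
V(Q) = 1/38 (V(Q) = 1/(22 + 16) = 1/38)
v(E) = -4 + E
v(-204) - V(y) = (-4 - 204) - 1*1/38 = -208 - 1/38 = -7905/38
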